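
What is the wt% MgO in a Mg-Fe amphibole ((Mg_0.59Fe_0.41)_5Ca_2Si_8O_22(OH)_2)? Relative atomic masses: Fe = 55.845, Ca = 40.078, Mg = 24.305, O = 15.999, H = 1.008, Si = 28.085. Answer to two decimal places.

M((Mg_0.59Fe_0.41)_5Ca_2Si_8O_22(OH)_2) = 877.010 g/mol; M(MgO) = 40.304 g/mol.
Moles MgO per formula unit = 2.95 Mg ÷ 1 = 2.9500.
MgO fraction = (2.9500 × 40.304) / 877.010 = 118.897/877.010 = 0.1356.

13.56 wt%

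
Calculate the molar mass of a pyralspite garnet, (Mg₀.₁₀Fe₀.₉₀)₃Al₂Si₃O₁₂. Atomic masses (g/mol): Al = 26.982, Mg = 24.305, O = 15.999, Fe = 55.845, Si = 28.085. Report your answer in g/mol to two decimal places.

488.28 g/mol

Mg: 0.30 × 24.305 = 7.2915
Fe: 2.70 × 55.845 = 150.7815
Al: 2 × 26.982 = 53.9640
Si: 3 × 28.085 = 84.2550
O: 12 × 15.999 = 191.9880
Summing the contributions gives the formula mass.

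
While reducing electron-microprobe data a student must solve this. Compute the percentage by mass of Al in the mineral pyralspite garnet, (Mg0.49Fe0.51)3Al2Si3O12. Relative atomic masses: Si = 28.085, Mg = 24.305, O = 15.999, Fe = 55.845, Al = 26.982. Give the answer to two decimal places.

Molar mass of (Mg0.49Fe0.51)3Al2Si3O12: 1.47×24.305 + 1.53×55.845 + 2×26.982 + 3×28.085 + 12×15.999 = 451.378 g/mol.
Mass of Al per formula unit: 2 × 26.982 = 53.964 g.
Weight fraction Al = 53.964 / 451.378 = 0.1196.

11.96 wt%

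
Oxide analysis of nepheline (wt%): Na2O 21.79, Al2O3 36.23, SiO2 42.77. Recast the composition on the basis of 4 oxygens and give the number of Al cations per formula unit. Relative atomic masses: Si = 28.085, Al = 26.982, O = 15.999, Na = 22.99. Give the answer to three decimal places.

1.000 Al apfu

Na2O (M=61.979): mol = 0.35157; Na = 0.70314, O = 0.35157.
Al2O3 (M=101.961): mol = 0.35533; Al = 0.71066, O = 1.06599.
SiO2 (M=60.083): mol = 0.71185; Si = 0.71185, O = 1.42370.
ΣO = 2.84126; factor = 4/ΣO = 1.40783.
Al apfu = 0.71066 × 1.40783 = 1.000.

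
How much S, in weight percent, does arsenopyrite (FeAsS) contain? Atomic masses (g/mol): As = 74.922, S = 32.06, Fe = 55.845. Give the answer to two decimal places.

19.69 weight percent

Molar mass of FeAsS: 1·55.845 + 1·74.922 + 1·32.06 = 162.827 g/mol.
Mass of S per formula unit: 1 × 32.06 = 32.060 g.
Weight fraction S = 32.060 / 162.827 = 0.1969.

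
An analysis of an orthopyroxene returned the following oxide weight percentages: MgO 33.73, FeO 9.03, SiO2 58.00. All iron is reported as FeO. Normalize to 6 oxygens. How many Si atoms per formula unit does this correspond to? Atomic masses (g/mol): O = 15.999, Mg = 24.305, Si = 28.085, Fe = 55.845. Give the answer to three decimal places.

MgO (M=40.304): mol = 0.83689; Mg = 0.83689, O = 0.83689.
FeO (M=71.844): mol = 0.12569; Fe = 0.12569, O = 0.12569.
SiO2 (M=60.083): mol = 0.96533; Si = 0.96533, O = 1.93066.
ΣO = 2.89324; factor = 6/ΣO = 2.07380.
Si apfu = 0.96533 × 2.07380 = 2.002.

2.002 Si apfu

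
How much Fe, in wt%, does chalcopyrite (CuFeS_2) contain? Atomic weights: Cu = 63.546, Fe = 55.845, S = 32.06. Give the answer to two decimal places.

30.43 wt%

Molar mass of CuFeS_2: 1*63.546 + 1*55.845 + 2*32.06 = 183.511 g/mol.
Mass of Fe per formula unit: 1 × 55.845 = 55.845 g.
Weight fraction Fe = 55.845 / 183.511 = 0.3043.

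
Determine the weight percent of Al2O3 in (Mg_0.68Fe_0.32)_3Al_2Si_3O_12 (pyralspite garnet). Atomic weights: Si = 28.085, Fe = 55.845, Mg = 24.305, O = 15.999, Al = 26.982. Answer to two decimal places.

M((Mg_0.68Fe_0.32)_3Al_2Si_3O_12) = 433.400 g/mol; M(Al2O3) = 101.961 g/mol.
Moles Al2O3 per formula unit = 2 Al ÷ 2 = 1.0000.
Al2O3 fraction = (1.0000 × 101.961) / 433.400 = 101.961/433.400 = 0.2353.

23.53 wt%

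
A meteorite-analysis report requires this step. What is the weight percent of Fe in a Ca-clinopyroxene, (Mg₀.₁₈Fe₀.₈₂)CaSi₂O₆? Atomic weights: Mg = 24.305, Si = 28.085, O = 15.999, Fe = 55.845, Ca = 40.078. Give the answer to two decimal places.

M((Mg₀.₁₈Fe₀.₈₂)CaSi₂O₆) = 242.410 g/mol.
Fe contributes 0.82 × 55.845 = 45.793 g per mole.
45.793/242.410 = 0.1889 → 18.89%.

18.89 mass %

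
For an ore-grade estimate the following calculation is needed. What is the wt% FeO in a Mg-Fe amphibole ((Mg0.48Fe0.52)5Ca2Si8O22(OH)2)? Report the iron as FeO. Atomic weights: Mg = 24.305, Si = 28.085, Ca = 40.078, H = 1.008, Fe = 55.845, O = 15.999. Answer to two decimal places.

Formula mass = 894.357 g/mol.
2.60 Fe → 2.6000 mol FeO per formula unit; M(FeO) = 71.844, so FeO mass = 186.794 g.
186.794/894.357 × 100 = 20.89 wt%.

20.89 wt%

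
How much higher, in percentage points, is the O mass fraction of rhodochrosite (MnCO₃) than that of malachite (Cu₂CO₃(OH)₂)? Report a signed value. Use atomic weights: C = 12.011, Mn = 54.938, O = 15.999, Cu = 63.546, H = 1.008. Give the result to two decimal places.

First mineral: 47.997 g O in 114.946 g formula = 41.76 wt% O.
Second mineral: 79.995 g O in 221.114 g formula = 36.18 wt% O.
41.76% − 36.18% gives a difference of 5.58 percentage points.

5.58 percentage points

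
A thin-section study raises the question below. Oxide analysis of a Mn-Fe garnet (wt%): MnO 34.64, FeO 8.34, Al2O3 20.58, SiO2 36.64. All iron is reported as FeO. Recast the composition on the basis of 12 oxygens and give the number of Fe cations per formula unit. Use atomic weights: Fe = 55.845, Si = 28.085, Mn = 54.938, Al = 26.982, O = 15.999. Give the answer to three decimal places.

MnO (M=70.937): mol = 0.48832; Mn = 0.48832, O = 0.48832.
FeO (M=71.844): mol = 0.11608; Fe = 0.11608, O = 0.11608.
Al2O3 (M=101.961): mol = 0.20184; Al = 0.40368, O = 0.60552.
SiO2 (M=60.083): mol = 0.60982; Si = 0.60982, O = 1.21964.
ΣO = 2.42956; factor = 12/ΣO = 4.93917.
Fe apfu = 0.11608 × 4.93917 = 0.573.

0.573 Fe apfu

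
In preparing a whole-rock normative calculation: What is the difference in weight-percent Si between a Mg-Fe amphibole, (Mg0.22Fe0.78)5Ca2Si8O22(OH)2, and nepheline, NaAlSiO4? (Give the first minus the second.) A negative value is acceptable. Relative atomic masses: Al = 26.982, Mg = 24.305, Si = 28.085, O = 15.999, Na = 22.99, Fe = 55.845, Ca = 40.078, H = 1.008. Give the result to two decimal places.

4.25 percentage points

First mineral: 224.680 g Si in 935.359 g formula = 24.02 wt% Si.
Second mineral: 28.085 g Si in 142.053 g formula = 19.77 wt% Si.
24.02% − 19.77% gives a difference of 4.25 percentage points.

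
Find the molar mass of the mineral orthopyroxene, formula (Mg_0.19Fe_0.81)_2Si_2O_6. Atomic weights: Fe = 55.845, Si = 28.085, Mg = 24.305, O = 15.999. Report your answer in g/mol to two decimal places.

The formula mass is the sum 0.38×24.305 + 1.62×55.845 + 2×28.085 + 6×15.999.

251.87 g/mol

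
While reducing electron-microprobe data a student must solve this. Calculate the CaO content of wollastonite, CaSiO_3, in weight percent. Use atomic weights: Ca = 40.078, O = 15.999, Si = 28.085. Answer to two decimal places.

48.28 wt%

M(CaSiO_3) = 116.160 g/mol; M(CaO) = 56.077 g/mol.
Moles CaO per formula unit = 1 Ca ÷ 1 = 1.0000.
CaO fraction = (1.0000 × 56.077) / 116.160 = 56.077/116.160 = 0.4828.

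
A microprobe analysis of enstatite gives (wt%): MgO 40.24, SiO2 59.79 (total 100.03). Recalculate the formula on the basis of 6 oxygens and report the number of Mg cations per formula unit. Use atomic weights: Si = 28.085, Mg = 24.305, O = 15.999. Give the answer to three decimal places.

2.004 Mg apfu

MgO: 40.24/40.304 = 0.99841 mol → 0.99841 mol Mg, 0.99841 mol O.
SiO2: 59.79/60.083 = 0.99512 mol → 0.99512 mol Si, 1.99024 mol O.
Total oxygen = 2.98865 mol. Normalization factor = 6/2.98865 = 2.00760.
Mg per 6 O = 0.99841 × 2.00760 = 2.004.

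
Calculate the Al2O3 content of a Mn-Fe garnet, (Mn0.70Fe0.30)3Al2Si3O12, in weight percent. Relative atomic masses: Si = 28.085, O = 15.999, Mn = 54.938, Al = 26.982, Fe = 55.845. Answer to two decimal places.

Molar mass of (Mn0.70Fe0.30)3Al2Si3O12 = 2.10·54.938 + 0.90·55.845 + 2·26.982 + 3·28.085 + 12·15.999 = 495.837 g/mol.
Each formula unit contains 2 Al, equivalent to 2/2 = 1.0000 mol Al2O3.
M(Al2O3) = 2×26.982 + 3×15.999 = 101.961 g/mol.
Mass of Al2O3 per formula unit = 1.0000 × 101.961 = 101.961 g.
Al2O3 wt% = 101.961 / 495.837 × 100 = 20.56%.

20.56 wt%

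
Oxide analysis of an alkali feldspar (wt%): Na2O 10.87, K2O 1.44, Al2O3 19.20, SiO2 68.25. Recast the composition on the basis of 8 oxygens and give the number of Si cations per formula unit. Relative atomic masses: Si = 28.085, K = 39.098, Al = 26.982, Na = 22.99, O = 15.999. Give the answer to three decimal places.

10.87 wt% Na2O ÷ 61.979 g/mol = 0.17538 mol, giving 0.35076 Na and 0.17538 O.
1.44 wt% K2O ÷ 94.195 g/mol = 0.01529 mol, giving 0.03058 K and 0.01529 O.
19.20 wt% Al2O3 ÷ 101.961 g/mol = 0.18831 mol, giving 0.37662 Al and 0.56493 O.
68.25 wt% SiO2 ÷ 60.083 g/mol = 1.13593 mol, giving 1.13593 Si and 2.27186 O.
Oxygen sums to 3.02746; scaling by 8/3.02746 = 2.64248 puts the formula on 8 O.
Si: 1.13593 × 2.64248 = 3.002 atoms per formula unit.

3.002 Si apfu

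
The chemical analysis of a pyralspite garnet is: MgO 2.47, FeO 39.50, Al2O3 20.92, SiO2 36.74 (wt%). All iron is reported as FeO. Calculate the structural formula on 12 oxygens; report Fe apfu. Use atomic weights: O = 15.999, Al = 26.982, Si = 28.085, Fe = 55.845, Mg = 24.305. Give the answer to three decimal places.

MgO (M=40.304): mol = 0.06128; Mg = 0.06128, O = 0.06128.
FeO (M=71.844): mol = 0.54980; Fe = 0.54980, O = 0.54980.
Al2O3 (M=101.961): mol = 0.20518; Al = 0.41036, O = 0.61554.
SiO2 (M=60.083): mol = 0.61149; Si = 0.61149, O = 1.22298.
ΣO = 2.44960; factor = 12/ΣO = 4.89876.
Fe apfu = 0.54980 × 4.89876 = 2.693.

2.693 Fe apfu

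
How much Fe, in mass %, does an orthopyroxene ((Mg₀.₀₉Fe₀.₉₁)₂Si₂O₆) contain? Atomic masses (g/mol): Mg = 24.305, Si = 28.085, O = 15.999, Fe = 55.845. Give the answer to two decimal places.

Molar mass of (Mg₀.₀₉Fe₀.₉₁)₂Si₂O₆: 0.18*24.305 + 1.82*55.845 + 2*28.085 + 6*15.999 = 258.177 g/mol.
Mass of Fe per formula unit: 1.82 × 55.845 = 101.638 g.
Weight fraction Fe = 101.638 / 258.177 = 0.3937.

39.37 mass %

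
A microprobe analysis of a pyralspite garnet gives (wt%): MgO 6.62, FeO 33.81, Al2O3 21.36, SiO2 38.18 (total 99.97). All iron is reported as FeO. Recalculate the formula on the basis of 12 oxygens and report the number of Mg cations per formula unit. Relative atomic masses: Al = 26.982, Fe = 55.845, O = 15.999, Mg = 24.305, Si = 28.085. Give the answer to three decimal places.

0.778 Mg apfu

MgO (M=40.304): mol = 0.16425; Mg = 0.16425, O = 0.16425.
FeO (M=71.844): mol = 0.47060; Fe = 0.47060, O = 0.47060.
Al2O3 (M=101.961): mol = 0.20949; Al = 0.41898, O = 0.62847.
SiO2 (M=60.083): mol = 0.63545; Si = 0.63545, O = 1.27090.
ΣO = 2.53422; factor = 12/ΣO = 4.73518.
Mg apfu = 0.16425 × 4.73518 = 0.778.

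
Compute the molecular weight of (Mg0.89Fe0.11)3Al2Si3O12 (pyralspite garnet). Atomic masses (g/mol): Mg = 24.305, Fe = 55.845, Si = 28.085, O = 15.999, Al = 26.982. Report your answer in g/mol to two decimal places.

413.53 g/mol

M = 2.67*24.305 + 0.33*55.845 + 2*26.982 + 3*28.085 + 12*15.999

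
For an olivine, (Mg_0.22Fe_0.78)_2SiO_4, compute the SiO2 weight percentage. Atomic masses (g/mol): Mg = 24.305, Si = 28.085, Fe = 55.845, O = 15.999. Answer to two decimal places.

31.64 wt%

Molar mass of (Mg_0.22Fe_0.78)_2SiO_4 = 0.44·24.305 + 1.56·55.845 + 1·28.085 + 4·15.999 = 189.893 g/mol.
Each formula unit contains 1 Si, equivalent to 1/1 = 1.0000 mol SiO2.
M(SiO2) = 1×28.085 + 2×15.999 = 60.083 g/mol.
Mass of SiO2 per formula unit = 1.0000 × 60.083 = 60.083 g.
SiO2 wt% = 60.083 / 189.893 × 100 = 31.64%.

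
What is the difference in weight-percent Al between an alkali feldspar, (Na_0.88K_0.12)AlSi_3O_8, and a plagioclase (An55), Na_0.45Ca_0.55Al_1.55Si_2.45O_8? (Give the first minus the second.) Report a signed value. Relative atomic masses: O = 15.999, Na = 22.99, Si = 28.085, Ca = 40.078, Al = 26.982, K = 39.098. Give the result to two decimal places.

First mineral: 26.982 g Al in 264.152 g formula = 10.21 wt% Al.
Second mineral: 41.822 g Al in 271.011 g formula = 15.43 wt% Al.
10.21% − 15.43% gives a difference of -5.22 percentage points.

-5.22 percentage points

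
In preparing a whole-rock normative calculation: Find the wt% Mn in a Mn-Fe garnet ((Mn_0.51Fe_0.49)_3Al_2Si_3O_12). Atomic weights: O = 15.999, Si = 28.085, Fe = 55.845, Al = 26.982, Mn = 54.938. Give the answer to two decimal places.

Formula mass = 1.53*54.938 + 1.47*55.845 + 2*26.982 + 3*28.085 + 12*15.999 = 496.354 g/mol, of which 84.055 g is Mn.
So Mn makes up 84.055/496.354 = 0.1693 of the mass, i.e. 16.93%.

16.93 wt%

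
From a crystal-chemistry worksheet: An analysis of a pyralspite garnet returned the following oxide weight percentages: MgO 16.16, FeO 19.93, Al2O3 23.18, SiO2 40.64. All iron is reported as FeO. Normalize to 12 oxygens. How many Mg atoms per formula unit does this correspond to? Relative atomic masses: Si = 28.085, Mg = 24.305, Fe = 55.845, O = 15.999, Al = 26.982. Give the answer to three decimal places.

1.773 Mg apfu

16.16 wt% MgO ÷ 40.304 g/mol = 0.40095 mol, giving 0.40095 Mg and 0.40095 O.
19.93 wt% FeO ÷ 71.844 g/mol = 0.27741 mol, giving 0.27741 Fe and 0.27741 O.
23.18 wt% Al2O3 ÷ 101.961 g/mol = 0.22734 mol, giving 0.45468 Al and 0.68202 O.
40.64 wt% SiO2 ÷ 60.083 g/mol = 0.67640 mol, giving 0.67640 Si and 1.35280 O.
Oxygen sums to 2.71318; scaling by 12/2.71318 = 4.42285 puts the formula on 12 O.
Mg: 0.40095 × 4.42285 = 1.773 atoms per formula unit.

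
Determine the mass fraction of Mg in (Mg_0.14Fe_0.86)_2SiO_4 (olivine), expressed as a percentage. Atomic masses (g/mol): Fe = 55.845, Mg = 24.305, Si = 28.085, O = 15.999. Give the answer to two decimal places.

3.49 wt%

M((Mg_0.14Fe_0.86)_2SiO_4) = 194.940 g/mol.
Mg contributes 0.28 × 24.305 = 6.805 g per mole.
6.805/194.940 = 0.0349 → 3.49%.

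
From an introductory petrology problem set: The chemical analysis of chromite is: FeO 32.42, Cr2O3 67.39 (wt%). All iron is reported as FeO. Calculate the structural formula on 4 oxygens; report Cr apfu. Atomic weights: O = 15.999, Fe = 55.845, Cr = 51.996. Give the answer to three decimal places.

1.991 Cr apfu

FeO: 32.42/71.844 = 0.45126 mol → 0.45126 mol Fe, 0.45126 mol O.
Cr2O3: 67.39/151.989 = 0.44339 mol → 0.88678 mol Cr, 1.33017 mol O.
Total oxygen = 1.78143 mol. Normalization factor = 4/1.78143 = 2.24539.
Cr per 4 O = 0.88678 × 2.24539 = 1.991.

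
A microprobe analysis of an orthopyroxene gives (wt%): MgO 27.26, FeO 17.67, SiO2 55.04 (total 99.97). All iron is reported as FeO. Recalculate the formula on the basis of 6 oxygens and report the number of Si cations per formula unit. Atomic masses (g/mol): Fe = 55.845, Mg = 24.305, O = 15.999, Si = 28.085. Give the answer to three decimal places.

1.995 Si apfu

27.26 wt% MgO ÷ 40.304 g/mol = 0.67636 mol, giving 0.67636 Mg and 0.67636 O.
17.67 wt% FeO ÷ 71.844 g/mol = 0.24595 mol, giving 0.24595 Fe and 0.24595 O.
55.04 wt% SiO2 ÷ 60.083 g/mol = 0.91607 mol, giving 0.91607 Si and 1.83214 O.
Oxygen sums to 2.75445; scaling by 6/2.75445 = 2.17829 puts the formula on 6 O.
Si: 0.91607 × 2.17829 = 1.995 atoms per formula unit.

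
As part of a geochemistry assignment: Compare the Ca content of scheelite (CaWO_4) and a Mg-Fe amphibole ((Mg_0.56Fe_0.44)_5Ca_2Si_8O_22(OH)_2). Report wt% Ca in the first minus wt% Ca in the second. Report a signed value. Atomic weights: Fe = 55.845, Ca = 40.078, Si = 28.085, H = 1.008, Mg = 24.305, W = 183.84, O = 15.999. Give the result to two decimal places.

M(CaWO_4) = 287.914 g/mol, so wt% Ca = 40.078/287.914 × 100 = 13.92%.
M((Mg_0.56Fe_0.44)_5Ca_2Si_8O_22(OH)_2) = 881.741 g/mol, so wt% Ca = 80.156/881.741 × 100 = 9.09%.
13.92 − 9.09 = 4.83 pp.

4.83 percentage points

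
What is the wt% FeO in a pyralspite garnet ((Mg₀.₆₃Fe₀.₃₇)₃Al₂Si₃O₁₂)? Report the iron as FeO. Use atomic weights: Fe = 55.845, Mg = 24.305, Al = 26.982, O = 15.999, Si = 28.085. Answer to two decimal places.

Formula mass = 438.131 g/mol.
1.11 Fe → 1.1100 mol FeO per formula unit; M(FeO) = 71.844, so FeO mass = 79.747 g.
79.747/438.131 × 100 = 18.20 wt%.

18.20 wt%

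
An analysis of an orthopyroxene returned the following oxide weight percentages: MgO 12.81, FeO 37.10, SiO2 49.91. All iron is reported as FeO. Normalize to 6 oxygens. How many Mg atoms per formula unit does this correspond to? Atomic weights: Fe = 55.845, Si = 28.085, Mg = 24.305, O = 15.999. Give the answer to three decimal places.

MgO: 12.81/40.304 = 0.31783 mol → 0.31783 mol Mg, 0.31783 mol O.
FeO: 37.10/71.844 = 0.51640 mol → 0.51640 mol Fe, 0.51640 mol O.
SiO2: 49.91/60.083 = 0.83068 mol → 0.83068 mol Si, 1.66136 mol O.
Total oxygen = 2.49559 mol. Normalization factor = 6/2.49559 = 2.40424.
Mg per 6 O = 0.31783 × 2.40424 = 0.764.

0.764 Mg apfu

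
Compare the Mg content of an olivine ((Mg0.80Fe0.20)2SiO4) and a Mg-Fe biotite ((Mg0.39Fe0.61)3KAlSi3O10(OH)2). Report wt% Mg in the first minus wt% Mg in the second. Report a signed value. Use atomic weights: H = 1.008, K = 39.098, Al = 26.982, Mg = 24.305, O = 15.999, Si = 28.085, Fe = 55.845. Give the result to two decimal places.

Mg in (Mg0.80Fe0.20)2SiO4: molar mass 153.307 g/mol; 1.60×24.305 = 38.888 g → 25.37 wt%.
Mg in (Mg0.39Fe0.61)3KAlSi3O10(OH)2: molar mass 474.972 g/mol; 1.17×24.305 = 28.437 g → 5.99 wt%.
Difference = 25.37 − 5.99 = 19.38 percentage points.

19.38 percentage points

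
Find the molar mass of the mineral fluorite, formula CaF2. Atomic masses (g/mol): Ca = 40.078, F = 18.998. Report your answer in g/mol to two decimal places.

Ca: 1 × 40.078 = 40.0780
F: 2 × 18.998 = 37.9960
Summing the contributions gives the formula mass.

78.07 g/mol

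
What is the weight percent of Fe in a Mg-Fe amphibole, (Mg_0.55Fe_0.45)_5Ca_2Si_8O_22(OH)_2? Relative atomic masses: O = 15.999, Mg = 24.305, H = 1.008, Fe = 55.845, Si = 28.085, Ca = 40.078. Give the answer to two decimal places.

Molar mass of (Mg_0.55Fe_0.45)_5Ca_2Si_8O_22(OH)_2: 2.75·24.305 + 2.25·55.845 + 2·40.078 + 8·28.085 + 24·15.999 + 2·1.008 = 883.318 g/mol.
Mass of Fe per formula unit: 2.25 × 55.845 = 125.651 g.
Weight fraction Fe = 125.651 / 883.318 = 0.1422.

14.22 wt%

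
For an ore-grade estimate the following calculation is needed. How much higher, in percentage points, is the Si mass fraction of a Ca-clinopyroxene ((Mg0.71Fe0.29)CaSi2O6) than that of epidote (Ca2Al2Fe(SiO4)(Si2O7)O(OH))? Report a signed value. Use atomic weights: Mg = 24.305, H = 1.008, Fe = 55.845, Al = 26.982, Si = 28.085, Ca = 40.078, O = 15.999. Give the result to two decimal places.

M((Mg0.71Fe0.29)CaSi2O6) = 225.694 g/mol, so wt% Si = 56.170/225.694 × 100 = 24.89%.
M(Ca2Al2Fe(SiO4)(Si2O7)O(OH)) = 483.215 g/mol, so wt% Si = 84.255/483.215 × 100 = 17.44%.
24.89 − 17.44 = 7.45 pp.

7.45 percentage points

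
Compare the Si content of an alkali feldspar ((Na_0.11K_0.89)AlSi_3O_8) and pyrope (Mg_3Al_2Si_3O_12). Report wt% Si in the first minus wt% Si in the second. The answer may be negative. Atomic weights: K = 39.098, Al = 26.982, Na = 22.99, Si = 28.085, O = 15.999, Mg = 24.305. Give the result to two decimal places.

9.57 percentage points

Si in (Na_0.11K_0.89)AlSi_3O_8: molar mass 276.555 g/mol; 3×28.085 = 84.255 g → 30.47 wt%.
Si in Mg_3Al_2Si_3O_12: molar mass 403.122 g/mol; 3×28.085 = 84.255 g → 20.90 wt%.
Difference = 30.47 − 20.90 = 9.57 percentage points.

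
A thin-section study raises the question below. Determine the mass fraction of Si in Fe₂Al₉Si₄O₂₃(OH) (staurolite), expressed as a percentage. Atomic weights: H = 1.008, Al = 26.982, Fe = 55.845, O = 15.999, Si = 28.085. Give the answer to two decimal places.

M(Fe₂Al₉Si₄O₂₃(OH)) = 851.852 g/mol.
Si contributes 4 × 28.085 = 112.340 g per mole.
112.340/851.852 = 0.1319 → 13.19%.

13.19 weight percent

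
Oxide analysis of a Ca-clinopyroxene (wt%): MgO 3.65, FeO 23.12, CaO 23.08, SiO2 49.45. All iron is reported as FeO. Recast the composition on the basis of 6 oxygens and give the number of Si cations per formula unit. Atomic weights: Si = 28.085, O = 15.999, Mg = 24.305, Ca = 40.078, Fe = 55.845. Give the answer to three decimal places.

MgO (M=40.304): mol = 0.09056; Mg = 0.09056, O = 0.09056.
FeO (M=71.844): mol = 0.32181; Fe = 0.32181, O = 0.32181.
CaO (M=56.077): mol = 0.41158; Ca = 0.41158, O = 0.41158.
SiO2 (M=60.083): mol = 0.82303; Si = 0.82303, O = 1.64606.
ΣO = 2.47001; factor = 6/ΣO = 2.42914.
Si apfu = 0.82303 × 2.42914 = 1.999.

1.999 Si apfu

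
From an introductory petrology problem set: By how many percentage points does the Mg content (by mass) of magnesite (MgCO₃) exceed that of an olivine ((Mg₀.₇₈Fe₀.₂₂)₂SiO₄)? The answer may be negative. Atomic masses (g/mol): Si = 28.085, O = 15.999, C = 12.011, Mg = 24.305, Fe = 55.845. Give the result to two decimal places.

Mg in MgCO₃: molar mass 84.313 g/mol; 1×24.305 = 24.305 g → 28.83 wt%.
Mg in (Mg₀.₇₈Fe₀.₂₂)₂SiO₄: molar mass 154.569 g/mol; 1.56×24.305 = 37.916 g → 24.53 wt%.
Difference = 28.83 − 24.53 = 4.30 percentage points.

4.30 percentage points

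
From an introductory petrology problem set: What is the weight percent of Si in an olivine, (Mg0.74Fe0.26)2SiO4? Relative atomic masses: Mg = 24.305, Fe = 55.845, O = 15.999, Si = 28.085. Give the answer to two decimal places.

M((Mg0.74Fe0.26)2SiO4) = 157.092 g/mol.
Si contributes 1 × 28.085 = 28.085 g per mole.
28.085/157.092 = 0.1788 → 17.88%.

17.88 mass %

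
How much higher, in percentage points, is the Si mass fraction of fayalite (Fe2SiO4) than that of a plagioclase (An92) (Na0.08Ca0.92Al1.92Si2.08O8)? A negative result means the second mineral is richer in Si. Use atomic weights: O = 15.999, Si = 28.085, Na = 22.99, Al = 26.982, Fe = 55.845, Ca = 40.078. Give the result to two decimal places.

Si in Fe2SiO4: molar mass 203.771 g/mol; 1×28.085 = 28.085 g → 13.78 wt%.
Si in Na0.08Ca0.92Al1.92Si2.08O8: molar mass 276.925 g/mol; 2.08×28.085 = 58.417 g → 21.09 wt%.
Difference = 13.78 − 21.09 = -7.31 percentage points.

-7.31 percentage points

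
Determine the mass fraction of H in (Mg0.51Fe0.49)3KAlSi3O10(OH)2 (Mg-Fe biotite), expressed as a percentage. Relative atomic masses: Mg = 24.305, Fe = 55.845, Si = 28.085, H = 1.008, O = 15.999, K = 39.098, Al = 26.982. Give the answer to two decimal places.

0.43 mass %

M((Mg0.51Fe0.49)3KAlSi3O10(OH)2) = 463.618 g/mol.
H contributes 2 × 1.008 = 2.016 g per mole.
2.016/463.618 = 0.0043 → 0.43%.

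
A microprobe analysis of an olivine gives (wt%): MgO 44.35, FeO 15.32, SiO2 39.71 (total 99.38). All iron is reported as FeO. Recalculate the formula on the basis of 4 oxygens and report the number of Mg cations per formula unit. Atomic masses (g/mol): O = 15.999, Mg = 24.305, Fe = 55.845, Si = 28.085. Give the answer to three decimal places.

1.670 Mg apfu

MgO (M=40.304): mol = 1.10039; Mg = 1.10039, O = 1.10039.
FeO (M=71.844): mol = 0.21324; Fe = 0.21324, O = 0.21324.
SiO2 (M=60.083): mol = 0.66092; Si = 0.66092, O = 1.32184.
ΣO = 2.63547; factor = 4/ΣO = 1.51776.
Mg apfu = 1.10039 × 1.51776 = 1.670.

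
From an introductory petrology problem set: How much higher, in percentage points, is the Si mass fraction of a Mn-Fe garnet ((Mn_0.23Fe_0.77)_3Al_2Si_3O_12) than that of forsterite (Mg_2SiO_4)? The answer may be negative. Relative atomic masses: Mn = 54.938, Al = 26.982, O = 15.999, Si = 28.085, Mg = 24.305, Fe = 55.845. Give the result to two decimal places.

-3.01 percentage points

First mineral: 84.255 g Si in 497.116 g formula = 16.95 wt% Si.
Second mineral: 28.085 g Si in 140.691 g formula = 19.96 wt% Si.
16.95% − 19.96% gives a difference of -3.01 percentage points.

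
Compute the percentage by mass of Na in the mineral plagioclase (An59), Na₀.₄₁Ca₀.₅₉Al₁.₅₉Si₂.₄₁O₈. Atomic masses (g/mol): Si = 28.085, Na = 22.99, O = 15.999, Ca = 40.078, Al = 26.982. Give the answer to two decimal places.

Molar mass of Na₀.₄₁Ca₀.₅₉Al₁.₅₉Si₂.₄₁O₈: 0.41·22.99 + 0.59·40.078 + 1.59·26.982 + 2.41·28.085 + 8·15.999 = 271.650 g/mol.
Mass of Na per formula unit: 0.41 × 22.99 = 9.426 g.
Weight fraction Na = 9.426 / 271.650 = 0.0347.

3.47 wt%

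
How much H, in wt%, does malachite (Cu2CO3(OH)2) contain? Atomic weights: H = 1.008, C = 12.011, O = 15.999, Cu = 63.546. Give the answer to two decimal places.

Molar mass of Cu2CO3(OH)2: 2×63.546 + 1×12.011 + 5×15.999 + 2×1.008 = 221.114 g/mol.
Mass of H per formula unit: 2 × 1.008 = 2.016 g.
Weight fraction H = 2.016 / 221.114 = 0.0091.

0.91 wt%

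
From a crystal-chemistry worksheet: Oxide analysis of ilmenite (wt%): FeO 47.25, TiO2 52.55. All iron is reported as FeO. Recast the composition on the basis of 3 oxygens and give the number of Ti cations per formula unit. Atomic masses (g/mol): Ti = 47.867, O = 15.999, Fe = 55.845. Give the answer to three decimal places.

FeO (M=71.844): mol = 0.65767; Fe = 0.65767, O = 0.65767.
TiO2 (M=79.865): mol = 0.65799; Ti = 0.65799, O = 1.31598.
ΣO = 1.97365; factor = 3/ΣO = 1.52003.
Ti apfu = 0.65799 × 1.52003 = 1.000.

1.000 Ti apfu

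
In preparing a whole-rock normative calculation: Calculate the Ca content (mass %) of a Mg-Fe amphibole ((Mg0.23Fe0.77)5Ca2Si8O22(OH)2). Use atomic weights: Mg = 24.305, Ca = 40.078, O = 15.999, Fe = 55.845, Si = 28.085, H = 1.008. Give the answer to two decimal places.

8.58 mass %

Molar mass of (Mg0.23Fe0.77)5Ca2Si8O22(OH)2: 1.15×24.305 + 3.85×55.845 + 2×40.078 + 8×28.085 + 24×15.999 + 2×1.008 = 933.782 g/mol.
Mass of Ca per formula unit: 2 × 40.078 = 80.156 g.
Weight fraction Ca = 80.156 / 933.782 = 0.0858.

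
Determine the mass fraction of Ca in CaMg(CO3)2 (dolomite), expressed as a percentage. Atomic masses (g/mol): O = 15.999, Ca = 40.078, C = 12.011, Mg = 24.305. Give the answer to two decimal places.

21.73 weight percent

Molar mass of CaMg(CO3)2: 1·40.078 + 1·24.305 + 2·12.011 + 6·15.999 = 184.399 g/mol.
Mass of Ca per formula unit: 1 × 40.078 = 40.078 g.
Weight fraction Ca = 40.078 / 184.399 = 0.2173.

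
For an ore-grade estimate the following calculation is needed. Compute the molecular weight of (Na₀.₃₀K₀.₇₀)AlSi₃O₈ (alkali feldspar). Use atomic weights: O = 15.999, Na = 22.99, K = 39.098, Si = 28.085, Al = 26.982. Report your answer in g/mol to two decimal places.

273.49 g/mol

The formula mass is the sum 0.30(22.99) + 0.70(39.098) + 1(26.982) + 3(28.085) + 8(15.999).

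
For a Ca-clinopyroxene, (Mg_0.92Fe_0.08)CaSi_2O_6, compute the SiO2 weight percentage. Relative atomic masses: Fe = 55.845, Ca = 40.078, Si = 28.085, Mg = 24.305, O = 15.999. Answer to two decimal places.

54.85 wt%

Formula mass = 219.070 g/mol.
2 Si → 2.0000 mol SiO2 per formula unit; M(SiO2) = 60.083, so SiO2 mass = 120.166 g.
120.166/219.070 × 100 = 54.85 wt%.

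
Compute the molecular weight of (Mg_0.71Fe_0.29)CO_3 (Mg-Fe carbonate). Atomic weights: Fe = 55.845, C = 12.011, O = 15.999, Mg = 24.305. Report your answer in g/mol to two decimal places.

93.46 g/mol

M = 0.71·24.305 + 0.29·55.845 + 1·12.011 + 3·15.999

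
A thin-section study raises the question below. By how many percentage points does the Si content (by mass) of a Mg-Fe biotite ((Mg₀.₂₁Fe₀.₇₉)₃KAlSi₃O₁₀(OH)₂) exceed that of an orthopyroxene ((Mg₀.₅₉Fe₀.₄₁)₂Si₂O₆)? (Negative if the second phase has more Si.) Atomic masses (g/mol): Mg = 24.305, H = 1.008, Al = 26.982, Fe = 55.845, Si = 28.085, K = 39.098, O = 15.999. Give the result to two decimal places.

First mineral: 84.255 g Si in 492.004 g formula = 17.12 wt% Si.
Second mineral: 56.170 g Si in 226.637 g formula = 24.78 wt% Si.
17.12% − 24.78% gives a difference of -7.66 percentage points.

-7.66 percentage points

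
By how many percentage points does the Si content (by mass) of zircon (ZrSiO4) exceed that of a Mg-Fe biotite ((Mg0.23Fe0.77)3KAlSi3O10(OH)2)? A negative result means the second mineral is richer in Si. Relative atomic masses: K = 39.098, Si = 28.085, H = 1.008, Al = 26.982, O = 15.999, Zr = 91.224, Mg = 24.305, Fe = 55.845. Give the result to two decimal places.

-1.87 percentage points

First mineral: 28.085 g Si in 183.305 g formula = 15.32 wt% Si.
Second mineral: 84.255 g Si in 490.111 g formula = 17.19 wt% Si.
15.32% − 17.19% gives a difference of -1.87 percentage points.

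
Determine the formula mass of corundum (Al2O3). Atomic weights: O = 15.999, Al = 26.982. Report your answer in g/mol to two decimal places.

Al: 2 × 26.982 = 53.9640
O: 3 × 15.999 = 47.9970
Summing the contributions gives the formula mass.

101.96 g/mol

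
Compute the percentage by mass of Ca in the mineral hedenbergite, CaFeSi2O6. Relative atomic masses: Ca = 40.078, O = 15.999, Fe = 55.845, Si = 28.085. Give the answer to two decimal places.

Molar mass of CaFeSi2O6: 1×40.078 + 1×55.845 + 2×28.085 + 6×15.999 = 248.087 g/mol.
Mass of Ca per formula unit: 1 × 40.078 = 40.078 g.
Weight fraction Ca = 40.078 / 248.087 = 0.1615.

16.15 weight percent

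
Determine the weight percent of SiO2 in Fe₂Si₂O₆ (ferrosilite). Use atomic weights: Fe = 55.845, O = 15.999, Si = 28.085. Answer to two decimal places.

45.54 wt%

Formula mass = 263.854 g/mol.
2 Si → 2.0000 mol SiO2 per formula unit; M(SiO2) = 60.083, so SiO2 mass = 120.166 g.
120.166/263.854 × 100 = 45.54 wt%.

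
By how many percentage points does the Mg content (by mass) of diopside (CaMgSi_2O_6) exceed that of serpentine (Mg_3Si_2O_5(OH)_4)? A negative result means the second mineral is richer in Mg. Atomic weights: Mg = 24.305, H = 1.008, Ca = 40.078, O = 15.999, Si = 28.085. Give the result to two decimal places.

-15.09 percentage points

First mineral: 24.305 g Mg in 216.547 g formula = 11.22 wt% Mg.
Second mineral: 72.915 g Mg in 277.108 g formula = 26.31 wt% Mg.
11.22% − 26.31% gives a difference of -15.09 percentage points.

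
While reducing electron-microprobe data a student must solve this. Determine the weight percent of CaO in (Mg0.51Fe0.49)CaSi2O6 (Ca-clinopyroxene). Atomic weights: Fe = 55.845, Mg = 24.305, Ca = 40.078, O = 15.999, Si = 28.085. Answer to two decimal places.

M((Mg0.51Fe0.49)CaSi2O6) = 232.002 g/mol; M(CaO) = 56.077 g/mol.
Moles CaO per formula unit = 1 Ca ÷ 1 = 1.0000.
CaO fraction = (1.0000 × 56.077) / 232.002 = 56.077/232.002 = 0.2417.

24.17 wt%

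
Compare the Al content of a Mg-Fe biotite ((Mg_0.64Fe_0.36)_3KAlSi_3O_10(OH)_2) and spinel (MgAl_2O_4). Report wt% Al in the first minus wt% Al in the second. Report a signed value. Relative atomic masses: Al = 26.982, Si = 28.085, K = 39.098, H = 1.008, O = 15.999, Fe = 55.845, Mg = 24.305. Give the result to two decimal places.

Al in (Mg_0.64Fe_0.36)_3KAlSi_3O_10(OH)_2: molar mass 451.317 g/mol; 1×26.982 = 26.982 g → 5.98 wt%.
Al in MgAl_2O_4: molar mass 142.265 g/mol; 2×26.982 = 53.964 g → 37.93 wt%.
Difference = 5.98 − 37.93 = -31.95 percentage points.

-31.95 percentage points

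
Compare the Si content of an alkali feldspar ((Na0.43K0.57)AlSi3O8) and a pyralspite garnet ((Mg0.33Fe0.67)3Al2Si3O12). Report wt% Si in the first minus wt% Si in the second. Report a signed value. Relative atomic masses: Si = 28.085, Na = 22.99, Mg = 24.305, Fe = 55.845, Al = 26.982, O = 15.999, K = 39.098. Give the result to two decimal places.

12.98 percentage points

M((Na0.43K0.57)AlSi3O8) = 271.401 g/mol, so wt% Si = 84.255/271.401 × 100 = 31.04%.
M((Mg0.33Fe0.67)3Al2Si3O12) = 466.517 g/mol, so wt% Si = 84.255/466.517 × 100 = 18.06%.
31.04 − 18.06 = 12.98 pp.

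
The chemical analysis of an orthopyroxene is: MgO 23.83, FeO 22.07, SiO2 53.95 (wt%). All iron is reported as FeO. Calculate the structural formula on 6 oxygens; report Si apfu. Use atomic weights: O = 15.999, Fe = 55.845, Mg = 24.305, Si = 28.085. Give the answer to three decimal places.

MgO (M=40.304): mol = 0.59126; Mg = 0.59126, O = 0.59126.
FeO (M=71.844): mol = 0.30719; Fe = 0.30719, O = 0.30719.
SiO2 (M=60.083): mol = 0.89792; Si = 0.89792, O = 1.79584.
ΣO = 2.69429; factor = 6/ΣO = 2.22693.
Si apfu = 0.89792 × 2.22693 = 2.000.

2.000 Si apfu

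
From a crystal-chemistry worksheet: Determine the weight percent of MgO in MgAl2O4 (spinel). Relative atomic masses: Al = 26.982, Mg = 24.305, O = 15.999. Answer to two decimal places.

28.33 wt%

Molar mass of MgAl2O4 = 1×24.305 + 2×26.982 + 4×15.999 = 142.265 g/mol.
Each formula unit contains 1 Mg, equivalent to 1/1 = 1.0000 mol MgO.
M(MgO) = 1×24.305 + 1×15.999 = 40.304 g/mol.
Mass of MgO per formula unit = 1.0000 × 40.304 = 40.304 g.
MgO wt% = 40.304 / 142.265 × 100 = 28.33%.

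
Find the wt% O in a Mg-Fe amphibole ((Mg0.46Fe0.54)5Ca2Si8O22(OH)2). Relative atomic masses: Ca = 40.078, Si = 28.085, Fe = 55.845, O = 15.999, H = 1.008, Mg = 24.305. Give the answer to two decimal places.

42.78 wt%

Formula mass = 2.30·24.305 + 2.70·55.845 + 2·40.078 + 8·28.085 + 24·15.999 + 2·1.008 = 897.511 g/mol, of which 383.976 g is O.
So O makes up 383.976/897.511 = 0.4278 of the mass, i.e. 42.78%.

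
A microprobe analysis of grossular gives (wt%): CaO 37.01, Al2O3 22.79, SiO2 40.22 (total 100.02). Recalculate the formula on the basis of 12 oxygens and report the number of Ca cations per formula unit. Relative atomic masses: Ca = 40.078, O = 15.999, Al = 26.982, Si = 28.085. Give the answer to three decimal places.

2.967 Ca apfu

37.01 wt% CaO ÷ 56.077 g/mol = 0.65999 mol, giving 0.65999 Ca and 0.65999 O.
22.79 wt% Al2O3 ÷ 101.961 g/mol = 0.22352 mol, giving 0.44704 Al and 0.67056 O.
40.22 wt% SiO2 ÷ 60.083 g/mol = 0.66941 mol, giving 0.66941 Si and 1.33882 O.
Oxygen sums to 2.66937; scaling by 12/2.66937 = 4.49544 puts the formula on 12 O.
Ca: 0.65999 × 4.49544 = 2.967 atoms per formula unit.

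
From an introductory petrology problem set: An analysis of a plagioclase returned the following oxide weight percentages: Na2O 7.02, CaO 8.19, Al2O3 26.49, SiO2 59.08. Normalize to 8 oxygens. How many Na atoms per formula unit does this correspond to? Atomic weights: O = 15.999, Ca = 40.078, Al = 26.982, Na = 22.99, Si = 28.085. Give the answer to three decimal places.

0.603 Na apfu

Na2O (M=61.979): mol = 0.11326; Na = 0.22652, O = 0.11326.
CaO (M=56.077): mol = 0.14605; Ca = 0.14605, O = 0.14605.
Al2O3 (M=101.961): mol = 0.25981; Al = 0.51962, O = 0.77943.
SiO2 (M=60.083): mol = 0.98331; Si = 0.98331, O = 1.96662.
ΣO = 3.00536; factor = 8/ΣO = 2.66191.
Na apfu = 0.22652 × 2.66191 = 0.603.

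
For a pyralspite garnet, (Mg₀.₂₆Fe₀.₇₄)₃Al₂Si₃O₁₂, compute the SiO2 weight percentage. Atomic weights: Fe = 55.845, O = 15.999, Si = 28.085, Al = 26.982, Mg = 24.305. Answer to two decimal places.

38.10 wt%

M((Mg₀.₂₆Fe₀.₇₄)₃Al₂Si₃O₁₂) = 473.141 g/mol; M(SiO2) = 60.083 g/mol.
Moles SiO2 per formula unit = 3 Si ÷ 1 = 3.0000.
SiO2 fraction = (3.0000 × 60.083) / 473.141 = 180.249/473.141 = 0.3810.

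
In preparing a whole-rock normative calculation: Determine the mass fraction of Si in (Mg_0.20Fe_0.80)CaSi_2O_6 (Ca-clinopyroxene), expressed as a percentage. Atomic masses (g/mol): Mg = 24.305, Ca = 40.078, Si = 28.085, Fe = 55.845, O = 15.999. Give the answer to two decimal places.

M((Mg_0.20Fe_0.80)CaSi_2O_6) = 241.779 g/mol.
Si contributes 2 × 28.085 = 56.170 g per mole.
56.170/241.779 = 0.2323 → 23.23%.

23.23 wt%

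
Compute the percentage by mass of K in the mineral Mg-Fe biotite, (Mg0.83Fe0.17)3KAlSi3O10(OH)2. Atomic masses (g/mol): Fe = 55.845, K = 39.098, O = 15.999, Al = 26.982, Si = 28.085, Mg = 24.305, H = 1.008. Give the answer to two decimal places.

M((Mg0.83Fe0.17)3KAlSi3O10(OH)2) = 433.339 g/mol.
K contributes 1 × 39.098 = 39.098 g per mole.
39.098/433.339 = 0.0902 → 9.02%.

9.02 weight percent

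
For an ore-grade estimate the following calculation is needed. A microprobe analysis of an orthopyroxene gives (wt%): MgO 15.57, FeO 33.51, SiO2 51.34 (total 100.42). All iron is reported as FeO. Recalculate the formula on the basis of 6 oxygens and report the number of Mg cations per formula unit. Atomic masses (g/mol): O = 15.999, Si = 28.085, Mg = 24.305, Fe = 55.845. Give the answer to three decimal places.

MgO: 15.57/40.304 = 0.38631 mol → 0.38631 mol Mg, 0.38631 mol O.
FeO: 33.51/71.844 = 0.46643 mol → 0.46643 mol Fe, 0.46643 mol O.
SiO2: 51.34/60.083 = 0.85448 mol → 0.85448 mol Si, 1.70896 mol O.
Total oxygen = 2.56170 mol. Normalization factor = 6/2.56170 = 2.34219.
Mg per 6 O = 0.38631 × 2.34219 = 0.905.

0.905 Mg apfu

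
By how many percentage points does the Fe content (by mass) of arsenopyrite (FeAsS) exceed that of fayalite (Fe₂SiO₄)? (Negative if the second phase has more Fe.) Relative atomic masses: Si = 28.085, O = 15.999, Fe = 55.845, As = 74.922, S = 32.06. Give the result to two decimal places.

M(FeAsS) = 162.827 g/mol, so wt% Fe = 55.845/162.827 × 100 = 34.30%.
M(Fe₂SiO₄) = 203.771 g/mol, so wt% Fe = 111.690/203.771 × 100 = 54.81%.
34.30 − 54.81 = -20.51 pp.

-20.51 percentage points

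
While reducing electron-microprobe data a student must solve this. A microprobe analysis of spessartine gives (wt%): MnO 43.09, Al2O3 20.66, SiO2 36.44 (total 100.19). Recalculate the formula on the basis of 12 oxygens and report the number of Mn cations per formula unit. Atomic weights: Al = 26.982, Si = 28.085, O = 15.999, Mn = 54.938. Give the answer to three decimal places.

3.002 Mn apfu

MnO (M=70.937): mol = 0.60744; Mn = 0.60744, O = 0.60744.
Al2O3 (M=101.961): mol = 0.20263; Al = 0.40526, O = 0.60789.
SiO2 (M=60.083): mol = 0.60649; Si = 0.60649, O = 1.21298.
ΣO = 2.42831; factor = 12/ΣO = 4.94171.
Mn apfu = 0.60744 × 4.94171 = 3.002.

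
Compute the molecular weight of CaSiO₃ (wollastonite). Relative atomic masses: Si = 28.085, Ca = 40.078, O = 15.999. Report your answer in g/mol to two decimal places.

M = 1(40.078) + 1(28.085) + 3(15.999)

116.16 g/mol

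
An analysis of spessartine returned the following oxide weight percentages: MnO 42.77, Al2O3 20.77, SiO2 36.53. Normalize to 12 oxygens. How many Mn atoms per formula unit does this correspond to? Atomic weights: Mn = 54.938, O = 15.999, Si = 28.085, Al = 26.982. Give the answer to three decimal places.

2.977 Mn apfu

MnO: 42.77/70.937 = 0.60293 mol → 0.60293 mol Mn, 0.60293 mol O.
Al2O3: 20.77/101.961 = 0.20371 mol → 0.40742 mol Al, 0.61113 mol O.
SiO2: 36.53/60.083 = 0.60799 mol → 0.60799 mol Si, 1.21598 mol O.
Total oxygen = 2.43004 mol. Normalization factor = 12/2.43004 = 4.93819.
Mn per 12 O = 0.60293 × 4.93819 = 2.977.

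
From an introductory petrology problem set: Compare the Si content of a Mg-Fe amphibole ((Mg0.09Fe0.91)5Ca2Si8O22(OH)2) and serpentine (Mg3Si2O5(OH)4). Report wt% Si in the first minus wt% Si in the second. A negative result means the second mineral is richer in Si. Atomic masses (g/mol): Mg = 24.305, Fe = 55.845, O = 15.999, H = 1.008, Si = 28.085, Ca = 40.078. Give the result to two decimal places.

First mineral: 224.680 g Si in 955.860 g formula = 23.51 wt% Si.
Second mineral: 56.170 g Si in 277.108 g formula = 20.27 wt% Si.
23.51% − 20.27% gives a difference of 3.24 percentage points.

3.24 percentage points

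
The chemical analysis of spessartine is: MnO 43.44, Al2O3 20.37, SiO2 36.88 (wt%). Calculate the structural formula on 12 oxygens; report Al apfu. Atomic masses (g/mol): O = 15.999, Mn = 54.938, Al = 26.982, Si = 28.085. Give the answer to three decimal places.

1.966 Al apfu

MnO: 43.44/70.937 = 0.61237 mol → 0.61237 mol Mn, 0.61237 mol O.
Al2O3: 20.37/101.961 = 0.19978 mol → 0.39956 mol Al, 0.59934 mol O.
SiO2: 36.88/60.083 = 0.61382 mol → 0.61382 mol Si, 1.22764 mol O.
Total oxygen = 2.43935 mol. Normalization factor = 12/2.43935 = 4.91934.
Al per 12 O = 0.39956 × 4.91934 = 1.966.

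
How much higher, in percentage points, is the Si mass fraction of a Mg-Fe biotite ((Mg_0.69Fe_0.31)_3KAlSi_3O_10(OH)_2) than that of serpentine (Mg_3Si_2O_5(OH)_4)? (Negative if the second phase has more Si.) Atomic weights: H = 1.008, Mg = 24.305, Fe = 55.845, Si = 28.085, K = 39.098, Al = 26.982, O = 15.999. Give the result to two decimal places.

-1.40 percentage points

First mineral: 84.255 g Si in 446.586 g formula = 18.87 wt% Si.
Second mineral: 56.170 g Si in 277.108 g formula = 20.27 wt% Si.
18.87% − 20.27% gives a difference of -1.40 percentage points.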